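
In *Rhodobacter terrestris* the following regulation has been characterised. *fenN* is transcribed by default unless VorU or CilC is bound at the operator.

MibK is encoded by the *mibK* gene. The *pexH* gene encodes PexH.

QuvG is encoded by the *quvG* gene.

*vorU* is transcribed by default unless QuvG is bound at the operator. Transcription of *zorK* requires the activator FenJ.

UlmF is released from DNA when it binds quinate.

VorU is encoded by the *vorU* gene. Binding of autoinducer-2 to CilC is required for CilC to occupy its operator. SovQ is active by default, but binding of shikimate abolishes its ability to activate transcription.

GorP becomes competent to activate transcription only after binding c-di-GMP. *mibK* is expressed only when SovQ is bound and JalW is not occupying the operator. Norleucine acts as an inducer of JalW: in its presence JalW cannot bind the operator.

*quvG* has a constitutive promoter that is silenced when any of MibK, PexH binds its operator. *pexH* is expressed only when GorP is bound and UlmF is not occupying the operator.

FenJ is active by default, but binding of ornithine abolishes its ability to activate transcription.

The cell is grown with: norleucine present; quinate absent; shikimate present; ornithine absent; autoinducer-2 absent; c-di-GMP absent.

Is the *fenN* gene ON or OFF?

ON

Norleucine is present, so JalW is inactive.
Shikimate is present, so SovQ is inactive.
Required activator SovQ is absent, so *mibK* is not transcribed.
So MibK is not produced.
c-di-GMP is absent, so GorP is inactive.
Quinate is absent, so UlmF is active.
With repressor UlmF bound, *pexH* is not transcribed.
So PexH is not produced.
With no repressor bound, *quvG* is transcribed.
So QuvG is produced and active.
With repressor QuvG bound, *vorU* is not transcribed.
So VorU is not produced.
Autoinducer-2 is absent, so CilC is inactive.
With no repressor bound, *fenN* is transcribed.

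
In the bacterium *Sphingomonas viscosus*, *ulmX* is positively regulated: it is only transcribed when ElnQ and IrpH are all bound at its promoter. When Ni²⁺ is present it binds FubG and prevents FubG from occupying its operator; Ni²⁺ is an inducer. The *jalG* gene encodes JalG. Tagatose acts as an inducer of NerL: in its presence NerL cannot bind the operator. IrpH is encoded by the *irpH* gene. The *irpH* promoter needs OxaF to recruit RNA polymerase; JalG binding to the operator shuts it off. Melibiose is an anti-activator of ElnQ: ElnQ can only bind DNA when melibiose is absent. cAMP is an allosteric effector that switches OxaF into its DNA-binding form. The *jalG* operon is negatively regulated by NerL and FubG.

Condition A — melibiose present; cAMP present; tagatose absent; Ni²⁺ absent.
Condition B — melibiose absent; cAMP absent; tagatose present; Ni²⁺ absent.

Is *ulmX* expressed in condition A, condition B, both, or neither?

neither

Condition A:
Melibiose is present, so ElnQ is inactive.
cAMP is present, so OxaF is active.
Tagatose is absent, so NerL is active.
Ni²⁺ is absent, so FubG is active.
With repressor NerL bound, *jalG* is not transcribed.
So JalG is not produced.
No repressor is bound and OxaF is active, so *irpH* is transcribed.
So IrpH is produced and active.
Required activator ElnQ is absent, so *ulmX* is not transcribed.
→ *ulmX* is OFF in A.
Condition B:
Melibiose is absent, so ElnQ is active.
cAMP is absent, so OxaF is inactive.
Tagatose is present, so NerL is inactive.
Ni²⁺ is absent, so FubG is active.
With repressor FubG bound, *jalG* is not transcribed.
So JalG is not produced.
Required activator OxaF is absent, so *irpH* is not transcribed.
So IrpH is not produced.
Required activator IrpH is absent, so *ulmX* is not transcribed.
→ *ulmX* is OFF in B.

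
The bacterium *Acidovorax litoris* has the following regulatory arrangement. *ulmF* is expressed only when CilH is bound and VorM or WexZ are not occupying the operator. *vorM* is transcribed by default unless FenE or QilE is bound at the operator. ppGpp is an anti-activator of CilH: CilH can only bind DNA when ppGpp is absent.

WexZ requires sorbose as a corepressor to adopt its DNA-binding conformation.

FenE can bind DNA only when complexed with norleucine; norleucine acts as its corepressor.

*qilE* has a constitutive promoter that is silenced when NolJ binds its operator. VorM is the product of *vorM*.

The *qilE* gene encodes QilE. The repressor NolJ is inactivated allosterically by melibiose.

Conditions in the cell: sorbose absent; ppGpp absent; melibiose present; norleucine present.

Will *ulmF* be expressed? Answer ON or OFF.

ppGpp is absent, so CilH is active.
Norleucine is present, so FenE is active.
Melibiose is present, so NolJ is inactive.
With no repressor bound, *qilE* is transcribed.
So QilE is produced and active.
With repressor FenE bound, *vorM* is not transcribed.
So VorM is not produced.
Sorbose is absent, so WexZ is inactive.
No repressor is bound and CilH is active, so *ulmF* is transcribed.

ON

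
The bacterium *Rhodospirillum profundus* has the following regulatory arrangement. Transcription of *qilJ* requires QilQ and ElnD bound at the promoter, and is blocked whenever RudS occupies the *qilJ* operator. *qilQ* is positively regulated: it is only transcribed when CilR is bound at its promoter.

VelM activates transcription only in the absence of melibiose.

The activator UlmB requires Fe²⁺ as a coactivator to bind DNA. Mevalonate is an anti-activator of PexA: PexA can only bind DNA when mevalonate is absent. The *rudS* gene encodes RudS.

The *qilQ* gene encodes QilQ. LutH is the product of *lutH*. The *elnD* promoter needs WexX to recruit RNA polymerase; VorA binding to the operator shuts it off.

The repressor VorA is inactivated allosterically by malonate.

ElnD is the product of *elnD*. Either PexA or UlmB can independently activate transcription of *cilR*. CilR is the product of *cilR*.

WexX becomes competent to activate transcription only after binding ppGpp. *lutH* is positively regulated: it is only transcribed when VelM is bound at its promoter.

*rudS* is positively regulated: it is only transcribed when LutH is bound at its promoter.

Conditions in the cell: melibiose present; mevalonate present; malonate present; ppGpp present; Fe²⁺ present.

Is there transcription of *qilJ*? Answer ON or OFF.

Mevalonate is present, so PexA is inactive.
Fe²⁺ is present, so UlmB is active.
Activator UlmB is present, so *cilR* is transcribed.
So CilR is produced and active.
No repressor is bound and CilR is active, so *qilQ* is transcribed.
So QilQ is produced and active.
Melibiose is present, so VelM is inactive.
Required activator VelM is absent, so *lutH* is not transcribed.
So LutH is not produced.
Required activator LutH is absent, so *rudS* is not transcribed.
So RudS is not produced.
Malonate is present, so VorA is inactive.
ppGpp is present, so WexX is active.
No repressor is bound and WexX is active, so *elnD* is transcribed.
So ElnD is produced and active.
No repressor is bound and QilQ and ElnD are active, so *qilJ* is transcribed.

ON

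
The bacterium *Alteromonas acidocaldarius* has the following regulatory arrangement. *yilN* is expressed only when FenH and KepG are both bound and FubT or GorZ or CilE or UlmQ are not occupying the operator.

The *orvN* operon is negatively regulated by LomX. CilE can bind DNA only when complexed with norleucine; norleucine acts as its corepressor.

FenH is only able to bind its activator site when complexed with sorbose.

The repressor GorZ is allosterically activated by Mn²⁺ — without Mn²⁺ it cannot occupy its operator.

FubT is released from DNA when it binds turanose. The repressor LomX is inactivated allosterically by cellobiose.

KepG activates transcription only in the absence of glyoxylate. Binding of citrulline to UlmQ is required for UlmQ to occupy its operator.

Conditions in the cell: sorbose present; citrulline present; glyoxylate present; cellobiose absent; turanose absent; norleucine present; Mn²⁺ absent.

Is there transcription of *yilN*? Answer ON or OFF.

Turanose is absent, so FubT is active.
Sorbose is present, so FenH is active.
Mn²⁺ is absent, so GorZ is inactive.
Norleucine is present, so CilE is active.
Citrulline is present, so UlmQ is active.
Glyoxylate is present, so KepG is inactive.
With repressor FubT bound, *yilN* is not transcribed.

OFF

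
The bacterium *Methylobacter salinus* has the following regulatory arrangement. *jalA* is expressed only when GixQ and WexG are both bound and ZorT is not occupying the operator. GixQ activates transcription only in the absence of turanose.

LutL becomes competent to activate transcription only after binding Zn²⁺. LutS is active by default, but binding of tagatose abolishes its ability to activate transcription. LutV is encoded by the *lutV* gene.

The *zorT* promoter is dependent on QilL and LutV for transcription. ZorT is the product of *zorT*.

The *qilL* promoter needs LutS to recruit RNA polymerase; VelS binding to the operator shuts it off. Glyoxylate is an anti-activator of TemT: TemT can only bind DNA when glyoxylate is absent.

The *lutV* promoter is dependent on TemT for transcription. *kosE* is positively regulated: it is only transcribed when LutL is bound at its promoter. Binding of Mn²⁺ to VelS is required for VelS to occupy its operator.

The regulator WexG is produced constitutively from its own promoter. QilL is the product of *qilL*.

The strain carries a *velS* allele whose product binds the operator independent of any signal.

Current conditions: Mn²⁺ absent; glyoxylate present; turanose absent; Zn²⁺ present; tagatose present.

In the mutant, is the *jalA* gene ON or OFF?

Tagatose is present, so LutS is inactive.
VelS is constitutively active in this strain.
With repressor VelS bound, *qilL* is not transcribed.
So QilL is not produced.
Glyoxylate is present, so TemT is inactive.
Required activator TemT is absent, so *lutV* is not transcribed.
So LutV is not produced.
Required activator QilL is absent, so *zorT* is not transcribed.
So ZorT is not produced.
Turanose is absent, so GixQ is active.
WexG is produced constitutively and is active.
No repressor is bound and GixQ and WexG are active, so *jalA* is transcribed.

ON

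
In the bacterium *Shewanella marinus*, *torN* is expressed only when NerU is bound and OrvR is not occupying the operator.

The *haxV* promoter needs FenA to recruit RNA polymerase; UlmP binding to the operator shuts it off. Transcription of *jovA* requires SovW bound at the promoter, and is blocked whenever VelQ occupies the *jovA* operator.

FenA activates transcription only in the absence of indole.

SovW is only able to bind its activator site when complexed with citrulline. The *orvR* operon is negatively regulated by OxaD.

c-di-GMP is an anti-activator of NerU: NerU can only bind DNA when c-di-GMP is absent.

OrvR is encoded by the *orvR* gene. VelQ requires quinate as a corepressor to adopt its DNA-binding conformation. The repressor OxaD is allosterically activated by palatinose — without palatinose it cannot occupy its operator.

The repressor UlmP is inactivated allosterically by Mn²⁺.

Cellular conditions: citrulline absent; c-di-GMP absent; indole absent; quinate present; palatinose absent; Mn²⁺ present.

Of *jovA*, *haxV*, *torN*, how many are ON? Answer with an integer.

1

Citrulline is absent, so SovW is inactive.
Quinate is present, so VelQ is active.
With repressor VelQ bound, *jovA* is not transcribed.
→ *jovA* is OFF.
Mn²⁺ is present, so UlmP is inactive.
Indole is absent, so FenA is active.
No repressor is bound and FenA is active, so *haxV* is transcribed.
→ *haxV* is ON.
Palatinose is absent, so OxaD is inactive.
With no repressor bound, *orvR* is transcribed.
So OrvR is produced and active.
c-di-GMP is absent, so NerU is active.
With repressor OrvR bound, *torN* is not transcribed.
→ *torN* is OFF.
1 of the 3 genes is transcribed.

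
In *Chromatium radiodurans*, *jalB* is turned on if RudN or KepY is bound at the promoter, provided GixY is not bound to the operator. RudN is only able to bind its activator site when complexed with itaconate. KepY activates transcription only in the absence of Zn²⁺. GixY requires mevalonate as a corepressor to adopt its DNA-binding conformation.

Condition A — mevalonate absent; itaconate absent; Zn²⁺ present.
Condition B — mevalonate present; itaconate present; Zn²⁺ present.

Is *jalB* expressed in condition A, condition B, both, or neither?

Condition A:
Mevalonate is absent, so GixY is inactive.
Itaconate is absent, so RudN is inactive.
Zn²⁺ is present, so KepY is inactive.
No activator is available at the *jalB* promoter, so *jalB* is not transcribed.
→ *jalB* is OFF in A.
Condition B:
Mevalonate is present, so GixY is active.
Itaconate is present, so RudN is active.
Zn²⁺ is present, so KepY is inactive.
With repressor GixY bound, *jalB* is not transcribed.
→ *jalB* is OFF in B.

neither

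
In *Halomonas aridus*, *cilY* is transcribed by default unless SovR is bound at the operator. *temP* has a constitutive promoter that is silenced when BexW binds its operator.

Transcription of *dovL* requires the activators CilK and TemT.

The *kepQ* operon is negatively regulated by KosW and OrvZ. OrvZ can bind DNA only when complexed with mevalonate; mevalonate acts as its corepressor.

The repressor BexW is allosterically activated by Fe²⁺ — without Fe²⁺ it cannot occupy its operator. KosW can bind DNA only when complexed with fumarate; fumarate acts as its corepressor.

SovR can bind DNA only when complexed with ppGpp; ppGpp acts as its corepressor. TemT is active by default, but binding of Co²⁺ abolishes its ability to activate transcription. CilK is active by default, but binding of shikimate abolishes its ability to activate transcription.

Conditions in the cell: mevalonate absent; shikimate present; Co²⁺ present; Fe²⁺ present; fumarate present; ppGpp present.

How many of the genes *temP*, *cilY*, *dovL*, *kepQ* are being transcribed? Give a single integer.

Fe²⁺ is present, so BexW is active.
With repressor BexW bound, *temP* is not transcribed.
→ *temP* is OFF.
ppGpp is present, so SovR is active.
With repressor SovR bound, *cilY* is not transcribed.
→ *cilY* is OFF.
Shikimate is present, so CilK is inactive.
Co²⁺ is present, so TemT is inactive.
Required activator CilK is absent, so *dovL* is not transcribed.
→ *dovL* is OFF.
Fumarate is present, so KosW is active.
Mevalonate is absent, so OrvZ is inactive.
With repressor KosW bound, *kepQ* is not transcribed.
→ *kepQ* is OFF.
0 of the 4 genes are transcribed.

0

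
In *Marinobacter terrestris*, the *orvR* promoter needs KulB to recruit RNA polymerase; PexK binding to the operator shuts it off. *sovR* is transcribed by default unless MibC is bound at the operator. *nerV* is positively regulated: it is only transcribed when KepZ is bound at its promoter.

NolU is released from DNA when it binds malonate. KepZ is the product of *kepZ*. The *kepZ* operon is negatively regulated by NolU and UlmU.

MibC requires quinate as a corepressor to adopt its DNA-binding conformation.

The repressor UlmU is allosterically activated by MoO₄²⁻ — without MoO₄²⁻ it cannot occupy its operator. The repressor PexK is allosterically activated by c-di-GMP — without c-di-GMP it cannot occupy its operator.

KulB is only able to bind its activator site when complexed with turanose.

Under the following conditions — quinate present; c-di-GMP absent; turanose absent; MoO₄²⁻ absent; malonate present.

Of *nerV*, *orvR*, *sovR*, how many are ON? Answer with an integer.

Malonate is present, so NolU is inactive.
MoO₄²⁻ is absent, so UlmU is inactive.
With no repressor bound, *kepZ* is transcribed.
So KepZ is produced and active.
No repressor is bound and KepZ is active, so *nerV* is transcribed.
→ *nerV* is ON.
c-di-GMP is absent, so PexK is inactive.
Turanose is absent, so KulB is inactive.
Required activator KulB is absent, so *orvR* is not transcribed.
→ *orvR* is OFF.
Quinate is present, so MibC is active.
With repressor MibC bound, *sovR* is not transcribed.
→ *sovR* is OFF.
1 of the 3 genes is transcribed.

1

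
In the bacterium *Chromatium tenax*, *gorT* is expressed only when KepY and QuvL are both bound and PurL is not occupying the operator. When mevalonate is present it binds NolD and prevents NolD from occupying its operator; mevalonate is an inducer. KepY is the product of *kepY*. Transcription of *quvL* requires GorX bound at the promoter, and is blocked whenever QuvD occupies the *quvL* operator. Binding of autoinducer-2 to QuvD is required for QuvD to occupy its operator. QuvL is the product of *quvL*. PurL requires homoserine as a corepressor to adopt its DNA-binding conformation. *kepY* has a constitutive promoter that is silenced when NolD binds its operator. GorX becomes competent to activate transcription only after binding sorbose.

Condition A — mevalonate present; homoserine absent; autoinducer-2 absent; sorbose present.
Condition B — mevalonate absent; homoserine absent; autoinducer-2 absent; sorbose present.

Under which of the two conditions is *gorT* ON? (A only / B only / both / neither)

A only

Condition A:
Mevalonate is present, so NolD is inactive.
With no repressor bound, *kepY* is transcribed.
So KepY is produced and active.
Homoserine is absent, so PurL is inactive.
Autoinducer-2 is absent, so QuvD is inactive.
Sorbose is present, so GorX is active.
No repressor is bound and GorX is active, so *quvL* is transcribed.
So QuvL is produced and active.
No repressor is bound and KepY and QuvL are active, so *gorT* is transcribed.
→ *gorT* is ON in A.
Condition B:
Mevalonate is absent, so NolD is active.
With repressor NolD bound, *kepY* is not transcribed.
So KepY is not produced.
Homoserine is absent, so PurL is inactive.
Autoinducer-2 is absent, so QuvD is inactive.
Sorbose is present, so GorX is active.
No repressor is bound and GorX is active, so *quvL* is transcribed.
So QuvL is produced and active.
Required activator KepY is absent, so *gorT* is not transcribed.
→ *gorT* is OFF in B.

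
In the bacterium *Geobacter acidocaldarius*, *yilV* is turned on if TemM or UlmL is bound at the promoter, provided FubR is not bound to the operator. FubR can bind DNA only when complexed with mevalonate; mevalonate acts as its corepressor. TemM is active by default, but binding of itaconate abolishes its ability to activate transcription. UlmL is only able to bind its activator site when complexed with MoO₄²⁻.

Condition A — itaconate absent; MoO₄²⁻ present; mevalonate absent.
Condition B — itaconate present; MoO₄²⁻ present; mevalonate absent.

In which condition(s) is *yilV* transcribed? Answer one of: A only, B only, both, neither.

Condition A:
Itaconate is absent, so TemM is active.
MoO₄²⁻ is present, so UlmL is active.
Mevalonate is absent, so FubR is inactive.
Activator TemM is present, so *yilV* is transcribed.
→ *yilV* is ON in A.
Condition B:
Itaconate is present, so TemM is inactive.
MoO₄²⁻ is present, so UlmL is active.
Mevalonate is absent, so FubR is inactive.
Activator UlmL is present, so *yilV* is transcribed.
→ *yilV* is ON in B.

both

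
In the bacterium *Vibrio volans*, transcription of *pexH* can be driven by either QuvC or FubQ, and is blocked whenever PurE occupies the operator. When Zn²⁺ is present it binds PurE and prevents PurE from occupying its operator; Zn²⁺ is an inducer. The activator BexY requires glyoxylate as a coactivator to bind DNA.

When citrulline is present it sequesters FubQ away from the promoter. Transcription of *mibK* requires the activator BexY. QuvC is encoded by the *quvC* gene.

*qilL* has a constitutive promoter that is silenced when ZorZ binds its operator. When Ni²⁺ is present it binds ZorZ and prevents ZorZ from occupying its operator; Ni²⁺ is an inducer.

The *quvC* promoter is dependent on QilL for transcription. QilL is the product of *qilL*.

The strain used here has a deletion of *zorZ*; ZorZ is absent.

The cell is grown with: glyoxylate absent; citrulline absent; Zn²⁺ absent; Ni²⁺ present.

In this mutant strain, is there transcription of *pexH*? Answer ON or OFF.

Zn²⁺ is absent, so PurE is active.
ZorZ is non-functional in this strain, so it has no effect.
With no repressor bound, *qilL* is transcribed.
So QilL is produced and active.
No repressor is bound and QilL is active, so *quvC* is transcribed.
So QuvC is produced and active.
Citrulline is absent, so FubQ is active.
With repressor PurE bound, *pexH* is not transcribed.

OFF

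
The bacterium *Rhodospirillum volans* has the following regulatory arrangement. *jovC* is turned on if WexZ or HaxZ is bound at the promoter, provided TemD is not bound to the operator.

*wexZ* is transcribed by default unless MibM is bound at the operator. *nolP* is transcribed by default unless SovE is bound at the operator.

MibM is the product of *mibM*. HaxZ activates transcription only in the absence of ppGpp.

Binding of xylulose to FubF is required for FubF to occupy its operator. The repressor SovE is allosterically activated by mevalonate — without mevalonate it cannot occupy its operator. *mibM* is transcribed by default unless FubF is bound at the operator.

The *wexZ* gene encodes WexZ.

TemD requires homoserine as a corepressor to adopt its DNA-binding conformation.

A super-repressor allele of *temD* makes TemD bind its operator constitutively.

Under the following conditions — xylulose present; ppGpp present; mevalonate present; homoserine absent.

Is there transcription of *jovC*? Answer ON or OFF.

OFF

Xylulose is present, so FubF is active.
With repressor FubF bound, *mibM* is not transcribed.
So MibM is not produced.
With no repressor bound, *wexZ* is transcribed.
So WexZ is produced and active.
ppGpp is present, so HaxZ is inactive.
TemD is constitutively active in this strain.
With repressor TemD bound, *jovC* is not transcribed.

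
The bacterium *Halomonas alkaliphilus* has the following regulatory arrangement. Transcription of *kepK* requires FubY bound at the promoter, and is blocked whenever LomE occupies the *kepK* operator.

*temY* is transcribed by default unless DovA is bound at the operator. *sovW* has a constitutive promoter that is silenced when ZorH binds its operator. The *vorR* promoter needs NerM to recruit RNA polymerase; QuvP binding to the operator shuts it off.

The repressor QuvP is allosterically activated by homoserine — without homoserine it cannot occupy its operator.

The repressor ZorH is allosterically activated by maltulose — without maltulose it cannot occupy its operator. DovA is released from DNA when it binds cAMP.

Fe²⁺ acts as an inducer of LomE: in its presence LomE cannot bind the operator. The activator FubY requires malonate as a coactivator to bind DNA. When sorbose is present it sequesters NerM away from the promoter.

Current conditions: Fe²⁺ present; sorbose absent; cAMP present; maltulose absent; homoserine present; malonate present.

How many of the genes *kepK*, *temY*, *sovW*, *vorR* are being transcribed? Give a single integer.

Fe²⁺ is present, so LomE is inactive.
Malonate is present, so FubY is active.
No repressor is bound and FubY is active, so *kepK* is transcribed.
→ *kepK* is ON.
cAMP is present, so DovA is inactive.
With no repressor bound, *temY* is transcribed.
→ *temY* is ON.
Maltulose is absent, so ZorH is inactive.
With no repressor bound, *sovW* is transcribed.
→ *sovW* is ON.
Sorbose is absent, so NerM is active.
Homoserine is present, so QuvP is active.
With repressor QuvP bound, *vorR* is not transcribed.
→ *vorR* is OFF.
3 of the 4 genes are transcribed.

3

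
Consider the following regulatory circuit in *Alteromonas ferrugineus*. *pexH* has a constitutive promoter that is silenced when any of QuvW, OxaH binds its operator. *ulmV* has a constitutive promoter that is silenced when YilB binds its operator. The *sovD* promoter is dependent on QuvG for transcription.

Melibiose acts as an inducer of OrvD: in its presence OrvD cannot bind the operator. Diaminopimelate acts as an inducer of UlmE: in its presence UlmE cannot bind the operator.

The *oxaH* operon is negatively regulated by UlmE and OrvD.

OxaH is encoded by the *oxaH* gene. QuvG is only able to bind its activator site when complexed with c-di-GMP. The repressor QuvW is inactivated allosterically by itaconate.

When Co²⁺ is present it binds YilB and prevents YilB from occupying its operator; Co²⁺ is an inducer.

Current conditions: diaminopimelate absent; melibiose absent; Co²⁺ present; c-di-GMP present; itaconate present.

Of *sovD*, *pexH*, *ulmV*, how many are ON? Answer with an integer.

3

c-di-GMP is present, so QuvG is active.
No repressor is bound and QuvG is active, so *sovD* is transcribed.
→ *sovD* is ON.
Itaconate is present, so QuvW is inactive.
Diaminopimelate is absent, so UlmE is active.
Melibiose is absent, so OrvD is active.
With repressor UlmE bound, *oxaH* is not transcribed.
So OxaH is not produced.
With no repressor bound, *pexH* is transcribed.
→ *pexH* is ON.
Co²⁺ is present, so YilB is inactive.
With no repressor bound, *ulmV* is transcribed.
→ *ulmV* is ON.
3 of the 3 genes are transcribed.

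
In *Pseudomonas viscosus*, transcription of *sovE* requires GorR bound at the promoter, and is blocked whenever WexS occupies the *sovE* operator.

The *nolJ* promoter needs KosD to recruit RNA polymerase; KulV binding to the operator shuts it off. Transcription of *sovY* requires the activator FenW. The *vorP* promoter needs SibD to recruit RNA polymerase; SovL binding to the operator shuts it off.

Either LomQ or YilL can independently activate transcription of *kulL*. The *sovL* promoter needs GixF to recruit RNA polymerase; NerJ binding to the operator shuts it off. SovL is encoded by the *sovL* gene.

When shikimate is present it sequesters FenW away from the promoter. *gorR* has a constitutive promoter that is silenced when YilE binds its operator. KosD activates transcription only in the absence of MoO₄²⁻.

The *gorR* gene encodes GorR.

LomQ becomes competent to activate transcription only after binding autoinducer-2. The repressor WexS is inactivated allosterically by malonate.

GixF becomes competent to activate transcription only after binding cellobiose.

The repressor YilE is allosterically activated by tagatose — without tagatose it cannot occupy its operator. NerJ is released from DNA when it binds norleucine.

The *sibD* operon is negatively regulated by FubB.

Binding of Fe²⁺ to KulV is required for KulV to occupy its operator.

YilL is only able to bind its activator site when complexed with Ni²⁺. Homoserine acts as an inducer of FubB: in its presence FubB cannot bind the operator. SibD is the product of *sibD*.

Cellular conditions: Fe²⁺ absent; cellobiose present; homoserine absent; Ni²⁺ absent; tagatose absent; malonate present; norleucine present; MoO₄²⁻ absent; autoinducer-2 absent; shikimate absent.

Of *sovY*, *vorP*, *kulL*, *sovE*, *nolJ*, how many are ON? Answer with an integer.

Shikimate is absent, so FenW is active.
No repressor is bound and FenW is active, so *sovY* is transcribed.
→ *sovY* is ON.
Homoserine is absent, so FubB is active.
With repressor FubB bound, *sibD* is not transcribed.
So SibD is not produced.
Norleucine is present, so NerJ is inactive.
Cellobiose is present, so GixF is active.
No repressor is bound and GixF is active, so *sovL* is transcribed.
So SovL is produced and active.
With repressor SovL bound, *vorP* is not transcribed.
→ *vorP* is OFF.
Autoinducer-2 is absent, so LomQ is inactive.
Ni²⁺ is absent, so YilL is inactive.
No activator is available at the *kulL* promoter, so *kulL* is not transcribed.
→ *kulL* is OFF.
Malonate is present, so WexS is inactive.
Tagatose is absent, so YilE is inactive.
With no repressor bound, *gorR* is transcribed.
So GorR is produced and active.
No repressor is bound and GorR is active, so *sovE* is transcribed.
→ *sovE* is ON.
MoO₄²⁻ is absent, so KosD is active.
Fe²⁺ is absent, so KulV is inactive.
No repressor is bound and KosD is active, so *nolJ* is transcribed.
→ *nolJ* is ON.
3 of the 5 genes are transcribed.

3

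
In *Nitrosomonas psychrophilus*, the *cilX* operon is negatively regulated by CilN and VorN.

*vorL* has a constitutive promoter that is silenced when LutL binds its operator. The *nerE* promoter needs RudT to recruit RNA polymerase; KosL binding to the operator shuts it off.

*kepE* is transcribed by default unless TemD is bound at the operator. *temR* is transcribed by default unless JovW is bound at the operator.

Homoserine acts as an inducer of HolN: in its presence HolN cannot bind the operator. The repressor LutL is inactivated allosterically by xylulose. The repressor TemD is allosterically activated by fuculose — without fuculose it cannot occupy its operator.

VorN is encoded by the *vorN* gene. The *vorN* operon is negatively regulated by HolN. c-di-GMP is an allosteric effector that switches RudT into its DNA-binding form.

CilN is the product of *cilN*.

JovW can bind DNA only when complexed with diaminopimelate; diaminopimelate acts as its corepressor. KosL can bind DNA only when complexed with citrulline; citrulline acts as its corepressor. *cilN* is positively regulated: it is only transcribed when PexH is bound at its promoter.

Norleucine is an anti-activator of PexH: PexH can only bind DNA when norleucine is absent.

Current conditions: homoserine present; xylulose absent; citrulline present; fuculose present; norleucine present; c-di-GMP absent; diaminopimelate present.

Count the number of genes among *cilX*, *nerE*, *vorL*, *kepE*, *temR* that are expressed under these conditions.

0

Norleucine is present, so PexH is inactive.
Required activator PexH is absent, so *cilN* is not transcribed.
So CilN is not produced.
Homoserine is present, so HolN is inactive.
With no repressor bound, *vorN* is transcribed.
So VorN is produced and active.
With repressor VorN bound, *cilX* is not transcribed.
→ *cilX* is OFF.
c-di-GMP is absent, so RudT is inactive.
Citrulline is present, so KosL is active.
With repressor KosL bound, *nerE* is not transcribed.
→ *nerE* is OFF.
Xylulose is absent, so LutL is active.
With repressor LutL bound, *vorL* is not transcribed.
→ *vorL* is OFF.
Fuculose is present, so TemD is active.
With repressor TemD bound, *kepE* is not transcribed.
→ *kepE* is OFF.
Diaminopimelate is present, so JovW is active.
With repressor JovW bound, *temR* is not transcribed.
→ *temR* is OFF.
0 of the 5 genes are transcribed.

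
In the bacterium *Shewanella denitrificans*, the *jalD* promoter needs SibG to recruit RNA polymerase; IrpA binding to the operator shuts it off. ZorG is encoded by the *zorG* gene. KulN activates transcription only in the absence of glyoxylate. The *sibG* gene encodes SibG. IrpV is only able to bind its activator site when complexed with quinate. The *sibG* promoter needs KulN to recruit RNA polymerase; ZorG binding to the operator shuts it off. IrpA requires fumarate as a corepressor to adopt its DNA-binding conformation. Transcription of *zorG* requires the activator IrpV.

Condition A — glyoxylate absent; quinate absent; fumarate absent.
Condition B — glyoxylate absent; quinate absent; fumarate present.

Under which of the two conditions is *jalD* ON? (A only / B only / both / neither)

A only

Condition A:
Glyoxylate is absent, so KulN is active.
Quinate is absent, so IrpV is inactive.
Required activator IrpV is absent, so *zorG* is not transcribed.
So ZorG is not produced.
No repressor is bound and KulN is active, so *sibG* is transcribed.
So SibG is produced and active.
Fumarate is absent, so IrpA is inactive.
No repressor is bound and SibG is active, so *jalD* is transcribed.
→ *jalD* is ON in A.
Condition B:
Glyoxylate is absent, so KulN is active.
Quinate is absent, so IrpV is inactive.
Required activator IrpV is absent, so *zorG* is not transcribed.
So ZorG is not produced.
No repressor is bound and KulN is active, so *sibG* is transcribed.
So SibG is produced and active.
Fumarate is present, so IrpA is active.
With repressor IrpA bound, *jalD* is not transcribed.
→ *jalD* is OFF in B.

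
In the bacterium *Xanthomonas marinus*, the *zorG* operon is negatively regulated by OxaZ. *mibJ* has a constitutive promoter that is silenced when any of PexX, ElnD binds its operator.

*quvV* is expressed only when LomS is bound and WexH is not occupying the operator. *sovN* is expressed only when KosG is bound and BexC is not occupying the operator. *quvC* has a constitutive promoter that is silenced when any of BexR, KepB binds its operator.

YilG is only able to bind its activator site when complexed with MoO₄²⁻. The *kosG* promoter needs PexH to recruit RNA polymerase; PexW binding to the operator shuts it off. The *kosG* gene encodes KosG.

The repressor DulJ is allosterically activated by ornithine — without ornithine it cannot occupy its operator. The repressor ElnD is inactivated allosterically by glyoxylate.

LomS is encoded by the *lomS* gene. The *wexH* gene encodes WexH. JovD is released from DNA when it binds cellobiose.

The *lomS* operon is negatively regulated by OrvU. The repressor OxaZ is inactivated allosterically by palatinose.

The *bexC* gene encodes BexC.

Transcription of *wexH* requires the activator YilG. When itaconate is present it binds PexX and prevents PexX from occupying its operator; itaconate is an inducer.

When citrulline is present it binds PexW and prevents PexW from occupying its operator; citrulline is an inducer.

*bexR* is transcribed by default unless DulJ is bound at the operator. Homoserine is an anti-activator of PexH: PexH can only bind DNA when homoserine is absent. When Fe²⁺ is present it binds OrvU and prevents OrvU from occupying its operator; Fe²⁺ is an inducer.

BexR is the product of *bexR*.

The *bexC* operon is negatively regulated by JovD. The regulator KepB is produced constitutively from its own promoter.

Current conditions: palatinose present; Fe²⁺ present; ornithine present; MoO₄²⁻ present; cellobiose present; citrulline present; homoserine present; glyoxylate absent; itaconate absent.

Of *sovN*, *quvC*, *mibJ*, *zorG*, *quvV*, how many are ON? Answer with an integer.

1

Citrulline is present, so PexW is inactive.
Homoserine is present, so PexH is inactive.
Required activator PexH is absent, so *kosG* is not transcribed.
So KosG is not produced.
Cellobiose is present, so JovD is inactive.
With no repressor bound, *bexC* is transcribed.
So BexC is produced and active.
With repressor BexC bound, *sovN* is not transcribed.
→ *sovN* is OFF.
Ornithine is present, so DulJ is active.
With repressor DulJ bound, *bexR* is not transcribed.
So BexR is not produced.
KepB is produced constitutively and is active.
With repressor KepB bound, *quvC* is not transcribed.
→ *quvC* is OFF.
Itaconate is absent, so PexX is active.
Glyoxylate is absent, so ElnD is active.
With repressor PexX bound, *mibJ* is not transcribed.
→ *mibJ* is OFF.
Palatinose is present, so OxaZ is inactive.
With no repressor bound, *zorG* is transcribed.
→ *zorG* is ON.
Fe²⁺ is present, so OrvU is inactive.
With no repressor bound, *lomS* is transcribed.
So LomS is produced and active.
MoO₄²⁻ is present, so YilG is active.
No repressor is bound and YilG is active, so *wexH* is transcribed.
So WexH is produced and active.
With repressor WexH bound, *quvV* is not transcribed.
→ *quvV* is OFF.
1 of the 5 genes is transcribed.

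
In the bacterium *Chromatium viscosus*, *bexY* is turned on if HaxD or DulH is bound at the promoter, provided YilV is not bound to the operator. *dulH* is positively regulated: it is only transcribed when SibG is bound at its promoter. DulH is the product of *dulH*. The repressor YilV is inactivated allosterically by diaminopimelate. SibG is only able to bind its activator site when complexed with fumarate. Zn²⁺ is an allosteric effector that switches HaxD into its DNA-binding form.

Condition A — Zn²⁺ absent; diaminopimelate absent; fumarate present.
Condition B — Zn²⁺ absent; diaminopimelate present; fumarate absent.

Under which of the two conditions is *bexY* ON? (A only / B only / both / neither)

neither

Condition A:
Zn²⁺ is absent, so HaxD is inactive.
Diaminopimelate is absent, so YilV is active.
Fumarate is present, so SibG is active.
No repressor is bound and SibG is active, so *dulH* is transcribed.
So DulH is produced and active.
With repressor YilV bound, *bexY* is not transcribed.
→ *bexY* is OFF in A.
Condition B:
Zn²⁺ is absent, so HaxD is inactive.
Diaminopimelate is present, so YilV is inactive.
Fumarate is absent, so SibG is inactive.
Required activator SibG is absent, so *dulH* is not transcribed.
So DulH is not produced.
No activator is available at the *bexY* promoter, so *bexY* is not transcribed.
→ *bexY* is OFF in B.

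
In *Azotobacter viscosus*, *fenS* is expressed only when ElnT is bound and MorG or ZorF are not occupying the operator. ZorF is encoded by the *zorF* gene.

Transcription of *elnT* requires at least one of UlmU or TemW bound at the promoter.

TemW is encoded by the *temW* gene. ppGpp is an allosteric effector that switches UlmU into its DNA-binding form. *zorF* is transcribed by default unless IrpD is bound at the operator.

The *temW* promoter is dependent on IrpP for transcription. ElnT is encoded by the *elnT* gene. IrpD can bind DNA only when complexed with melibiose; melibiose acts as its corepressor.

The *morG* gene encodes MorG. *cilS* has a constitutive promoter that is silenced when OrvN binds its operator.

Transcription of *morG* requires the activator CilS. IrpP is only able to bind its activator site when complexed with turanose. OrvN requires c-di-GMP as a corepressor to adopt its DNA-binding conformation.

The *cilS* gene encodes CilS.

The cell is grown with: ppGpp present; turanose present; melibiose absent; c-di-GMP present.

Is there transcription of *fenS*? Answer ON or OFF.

OFF

c-di-GMP is present, so OrvN is active.
With repressor OrvN bound, *cilS* is not transcribed.
So CilS is not produced.
Required activator CilS is absent, so *morG* is not transcribed.
So MorG is not produced.
Melibiose is absent, so IrpD is inactive.
With no repressor bound, *zorF* is transcribed.
So ZorF is produced and active.
ppGpp is present, so UlmU is active.
Turanose is present, so IrpP is active.
No repressor is bound and IrpP is active, so *temW* is transcribed.
So TemW is produced and active.
Activator UlmU is present, so *elnT* is transcribed.
So ElnT is produced and active.
With repressor ZorF bound, *fenS* is not transcribed.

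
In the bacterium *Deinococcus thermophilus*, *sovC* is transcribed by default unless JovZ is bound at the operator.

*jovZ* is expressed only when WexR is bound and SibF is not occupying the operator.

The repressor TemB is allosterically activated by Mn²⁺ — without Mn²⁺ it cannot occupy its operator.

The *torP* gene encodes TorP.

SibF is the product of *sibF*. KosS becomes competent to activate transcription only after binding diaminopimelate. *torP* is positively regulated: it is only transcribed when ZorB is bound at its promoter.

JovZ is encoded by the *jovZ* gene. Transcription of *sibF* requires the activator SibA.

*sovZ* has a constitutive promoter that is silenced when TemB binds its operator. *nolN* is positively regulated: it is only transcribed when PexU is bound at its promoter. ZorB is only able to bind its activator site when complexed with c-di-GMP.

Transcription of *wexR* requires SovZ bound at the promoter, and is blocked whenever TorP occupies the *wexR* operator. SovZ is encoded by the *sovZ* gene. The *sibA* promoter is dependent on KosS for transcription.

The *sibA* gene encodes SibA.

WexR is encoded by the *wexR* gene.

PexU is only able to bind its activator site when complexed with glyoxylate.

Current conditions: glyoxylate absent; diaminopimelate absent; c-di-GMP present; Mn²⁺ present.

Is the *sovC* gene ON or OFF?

ON

c-di-GMP is present, so ZorB is active.
No repressor is bound and ZorB is active, so *torP* is transcribed.
So TorP is produced and active.
Mn²⁺ is present, so TemB is active.
With repressor TemB bound, *sovZ* is not transcribed.
So SovZ is not produced.
With repressor TorP bound, *wexR* is not transcribed.
So WexR is not produced.
Diaminopimelate is absent, so KosS is inactive.
Required activator KosS is absent, so *sibA* is not transcribed.
So SibA is not produced.
Required activator SibA is absent, so *sibF* is not transcribed.
So SibF is not produced.
Required activator WexR is absent, so *jovZ* is not transcribed.
So JovZ is not produced.
With no repressor bound, *sovC* is transcribed.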